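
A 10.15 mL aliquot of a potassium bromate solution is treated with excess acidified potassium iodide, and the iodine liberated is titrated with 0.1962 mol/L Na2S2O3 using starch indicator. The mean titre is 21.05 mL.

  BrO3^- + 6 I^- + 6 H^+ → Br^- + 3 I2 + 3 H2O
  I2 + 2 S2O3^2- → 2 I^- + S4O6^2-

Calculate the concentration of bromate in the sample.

0.06782 mol/L

n(S2O3^2-) = 0.02105 × 0.1962 = 4.130 × 10^-3 mol
n(I2) = n(S2O3^2-)/2 = 2.065 × 10^-3 mol
From the 1:3 ratio, n(BrO3^-) in the aliquot = 1/3 × 2.065 × 10^-3 = 6.883 × 10^-4 mol
[BrO3^-] = 6.883 × 10^-4 / 0.01015 = 0.06782 mol/L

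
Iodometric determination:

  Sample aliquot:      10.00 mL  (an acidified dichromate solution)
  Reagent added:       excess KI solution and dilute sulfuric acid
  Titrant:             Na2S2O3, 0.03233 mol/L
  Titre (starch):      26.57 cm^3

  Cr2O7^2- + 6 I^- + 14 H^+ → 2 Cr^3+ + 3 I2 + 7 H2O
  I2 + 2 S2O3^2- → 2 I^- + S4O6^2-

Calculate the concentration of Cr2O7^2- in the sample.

n(S2O3^2-) = 0.02657 × 0.03233 = 8.590 × 10^-4 mol
n(I2) = n(S2O3^2-)/2 = 4.295 × 10^-4 mol
From the 1:3 ratio, n(Cr2O7^2-) in the aliquot = 1/3 × 4.295 × 10^-4 = 1.432 × 10^-4 mol
[Cr2O7^2-] = 1.432 × 10^-4 / 0.01000 = 0.01432 mol/L

0.01432 mol/L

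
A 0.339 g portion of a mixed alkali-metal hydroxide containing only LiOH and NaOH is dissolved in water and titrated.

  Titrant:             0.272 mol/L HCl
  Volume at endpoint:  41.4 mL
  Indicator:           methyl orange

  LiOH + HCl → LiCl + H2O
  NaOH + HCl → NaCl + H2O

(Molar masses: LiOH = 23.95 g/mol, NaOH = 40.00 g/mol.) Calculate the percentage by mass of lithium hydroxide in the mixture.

49.1 %

n(HCl) = 0.0414 × 0.272 = 0.0113 mol
Let x = n(LiOH), y = n(NaOH).
Titrant: 1x + 1y = 0.0113;  mass: 23.95x + 40.00y = 0.339
Solving, x = 6.94 × 10^-3 mol, y = 4.32 × 10^-3 mol
mass of LiOH = 6.94 × 10^-3 × 23.95 = 0.166 g
% LiOH = 0.166 / 0.339 × 100 = 49.1 %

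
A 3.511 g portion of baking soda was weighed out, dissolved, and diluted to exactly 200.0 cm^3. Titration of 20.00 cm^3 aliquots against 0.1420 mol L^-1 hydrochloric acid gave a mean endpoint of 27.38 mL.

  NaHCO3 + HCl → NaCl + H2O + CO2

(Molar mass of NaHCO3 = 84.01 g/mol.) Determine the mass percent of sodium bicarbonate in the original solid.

n(HCl) per titration = 0.02738 × 0.1420 = 3.888 × 10^-3 mol
n(NaHCO3) in each aliquot = 3.888 × 10^-3 mol (1:1 ratio)
n(NaHCO3) in the whole flask = 3.888 × 10^-3 × 200.0/20.00 = 0.03888 mol
mass of NaHCO3 = 0.03888 × 84.01 = 3.266 g
% NaHCO3 = 3.266 / 3.511 × 100 = 93.03 %

93.03 %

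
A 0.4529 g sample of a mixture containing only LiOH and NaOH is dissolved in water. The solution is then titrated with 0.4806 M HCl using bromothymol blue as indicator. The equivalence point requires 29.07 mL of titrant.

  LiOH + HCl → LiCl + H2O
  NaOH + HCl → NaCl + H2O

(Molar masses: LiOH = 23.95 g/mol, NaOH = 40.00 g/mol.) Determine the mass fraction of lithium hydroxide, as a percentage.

34.91 %

n(HCl) = 0.02907 × 0.4806 = 0.01397 mol
Let x = n(LiOH), y = n(NaOH).
Titrant: 1x + 1y = 0.01397;  mass: 23.95x + 40.00y = 0.4529
Solving, x = 6.601 × 10^-3 mol, y = 7.370 × 10^-3 mol
mass of LiOH = 6.601 × 10^-3 × 23.95 = 0.1581 g
% LiOH = 0.1581 / 0.4529 × 100 = 34.91 %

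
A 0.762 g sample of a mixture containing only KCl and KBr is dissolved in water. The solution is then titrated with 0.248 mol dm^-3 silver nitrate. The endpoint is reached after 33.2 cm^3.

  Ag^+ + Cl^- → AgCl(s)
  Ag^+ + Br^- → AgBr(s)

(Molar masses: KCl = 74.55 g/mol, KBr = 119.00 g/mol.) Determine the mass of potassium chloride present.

0.365 g

n(AgNO3) = 0.0332 × 0.248 = 8.23 × 10^-3 mol
Let x = n(KCl), y = n(KBr).
Titrant: 1x + 1y = 8.23 × 10^-3;  mass: 74.55x + 119.00y = 0.762
Solving, x = 4.90 × 10^-3 mol, y = 3.33 × 10^-3 mol
mass of KCl = 4.90 × 10^-3 × 74.55 = 0.365 g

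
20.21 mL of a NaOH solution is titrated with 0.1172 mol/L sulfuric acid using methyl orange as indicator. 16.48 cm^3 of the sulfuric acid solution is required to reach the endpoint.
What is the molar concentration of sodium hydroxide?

2 NaOH + H2SO4 → Na2SO4 + 2 H2O
n(H2SO4) = 0.01648 L × 0.1172 mol/L = 1.931 × 10^-3 mol
From the 2:1 mole ratio, n(NaOH) = 2/1 × 1.931 × 10^-3 = 3.863 × 10^-3 mol
[NaOH] = 3.863 × 10^-3 mol / 0.02021 L = 0.1911 mol/L

0.1911 mol/L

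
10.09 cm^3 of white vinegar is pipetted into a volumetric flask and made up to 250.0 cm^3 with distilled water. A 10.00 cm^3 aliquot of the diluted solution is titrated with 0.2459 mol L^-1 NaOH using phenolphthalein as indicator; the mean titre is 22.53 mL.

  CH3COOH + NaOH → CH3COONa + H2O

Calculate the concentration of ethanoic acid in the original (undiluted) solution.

13.73 mol/L

n(NaOH) = 0.02253 × 0.2459 = 5.540 × 10^-3 mol
n(CH3COOH) in the aliquot = 5.540 × 10^-3 mol (1:1 ratio)
[CH3COOH]_dilute = 5.540 × 10^-3 / 0.01000 = 0.5540 mol/L
Dilution factor = 250.0 / 10.09 = 24.78
[CH3COOH]_stock = 0.5540 × 24.78 = 13.73 mol/L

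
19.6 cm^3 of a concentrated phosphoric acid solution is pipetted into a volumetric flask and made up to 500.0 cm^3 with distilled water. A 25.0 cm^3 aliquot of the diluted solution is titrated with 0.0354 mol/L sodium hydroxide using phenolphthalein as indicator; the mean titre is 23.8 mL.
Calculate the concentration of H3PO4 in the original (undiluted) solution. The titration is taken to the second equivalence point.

0.430 mol/L

H3PO4 + 2 NaOH → Na2HPO4 + 2 H2O
n(NaOH) = 0.0238 × 0.0354 = 8.43 × 10^-4 mol
From the 1:2 ratio, n(H3PO4) in the aliquot = 1/2 × 8.43 × 10^-4 = 4.21 × 10^-4 mol
[H3PO4]_dilute = 4.21 × 10^-4 / 0.0250 = 0.0169 mol/L
Dilution factor = 500.0 / 19.6 = 25.51
[H3PO4]_stock = 0.0169 × 25.51 = 0.430 mol/L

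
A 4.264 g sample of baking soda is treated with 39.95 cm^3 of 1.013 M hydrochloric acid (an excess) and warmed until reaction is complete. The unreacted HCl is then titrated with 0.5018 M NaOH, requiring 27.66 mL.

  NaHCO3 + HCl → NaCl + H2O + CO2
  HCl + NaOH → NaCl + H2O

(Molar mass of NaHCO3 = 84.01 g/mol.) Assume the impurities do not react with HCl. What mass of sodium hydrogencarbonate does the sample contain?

n(HCl) added = 0.03995 × 1.013 = 0.04047 mol
n(NaOH) used in back-titration = 0.02766 × 0.5018 = 0.01388 mol
n(HCl) left over = 0.01388 mol (1:1 ratio)
n(HCl) consumed by analyte = 0.04047 − 0.01388 = 0.02659 mol
n(NaHCO3) = 0.02659 mol (1:1 ratio)
mass of NaHCO3 = 0.02659 × 84.01 = 2.234 g

2.234 g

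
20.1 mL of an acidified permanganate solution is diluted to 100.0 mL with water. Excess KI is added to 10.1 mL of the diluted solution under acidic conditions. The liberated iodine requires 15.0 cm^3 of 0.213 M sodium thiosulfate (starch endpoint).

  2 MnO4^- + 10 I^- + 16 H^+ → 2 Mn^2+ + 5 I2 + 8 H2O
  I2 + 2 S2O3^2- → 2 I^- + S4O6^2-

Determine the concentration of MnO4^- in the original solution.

n(S2O3^2-) = 0.0150 × 0.213 = 3.19 × 10^-3 mol
n(I2) = n(S2O3^2-)/2 = 1.60 × 10^-3 mol
From the 2:5 ratio, n(MnO4^-) in the aliquot = 2/5 × 1.60 × 10^-3 = 6.39 × 10^-4 mol
[MnO4^-]_dilute = 6.39 × 10^-4 / 0.0101 = 0.0633 mol/L
[MnO4^-]_original = 0.0633 × 100.0/20.1 = 0.315 mol/L

0.315 M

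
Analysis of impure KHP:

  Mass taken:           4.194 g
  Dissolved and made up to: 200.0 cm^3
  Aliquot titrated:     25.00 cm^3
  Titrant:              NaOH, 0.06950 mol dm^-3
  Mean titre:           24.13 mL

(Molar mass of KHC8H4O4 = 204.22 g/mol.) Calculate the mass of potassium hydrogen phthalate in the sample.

KHC8H4O4 + NaOH → KNaC8H4O4 + H2O
n(NaOH) per titration = 0.02413 × 0.06950 = 1.677 × 10^-3 mol
n(KHC8H4O4) in each aliquot = 1.677 × 10^-3 mol (1:1 ratio)
n(KHC8H4O4) in the whole flask = 1.677 × 10^-3 × 200.0/25.00 = 0.01342 mol
mass of KHC8H4O4 = 0.01342 × 204.22 = 2.740 g

2.740 g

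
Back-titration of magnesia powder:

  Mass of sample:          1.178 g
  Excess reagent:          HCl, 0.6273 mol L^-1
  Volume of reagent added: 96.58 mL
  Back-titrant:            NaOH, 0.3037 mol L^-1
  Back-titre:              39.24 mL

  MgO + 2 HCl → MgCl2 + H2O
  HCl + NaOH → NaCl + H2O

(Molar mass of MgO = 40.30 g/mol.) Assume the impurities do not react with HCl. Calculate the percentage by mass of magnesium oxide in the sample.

83.25 %

n(HCl) added = 0.09658 × 0.6273 = 0.06058 mol
n(NaOH) used in back-titration = 0.03924 × 0.3037 = 0.01192 mol
n(HCl) left over = 0.01192 mol (1:1 ratio)
n(HCl) consumed by analyte = 0.06058 − 0.01192 = 0.04867 mol
From the 1:2 ratio, n(MgO) = 1/2 × 0.04867 = 0.02433 mol
mass of MgO = 0.02433 × 40.30 = 0.9806 g
% MgO = 0.9806 / 1.178 × 100 = 83.25 %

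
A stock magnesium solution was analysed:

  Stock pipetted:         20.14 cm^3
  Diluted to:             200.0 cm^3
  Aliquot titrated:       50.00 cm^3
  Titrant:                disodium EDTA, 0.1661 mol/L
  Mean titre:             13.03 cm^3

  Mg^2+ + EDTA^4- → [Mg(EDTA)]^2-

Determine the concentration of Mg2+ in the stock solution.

n(EDTA) = 0.01303 × 0.1661 = 2.164 × 10^-3 mol
n(Mg2+) in the aliquot = 2.164 × 10^-3 mol (1:1 ratio)
[Mg2+]_dilute = 2.164 × 10^-3 / 0.05000 = 0.04329 mol/L
Dilution factor = 200.0 / 20.14 = 9.930
[Mg2+]_stock = 0.04329 × 9.930 = 0.4298 mol/L

0.4298 mol/L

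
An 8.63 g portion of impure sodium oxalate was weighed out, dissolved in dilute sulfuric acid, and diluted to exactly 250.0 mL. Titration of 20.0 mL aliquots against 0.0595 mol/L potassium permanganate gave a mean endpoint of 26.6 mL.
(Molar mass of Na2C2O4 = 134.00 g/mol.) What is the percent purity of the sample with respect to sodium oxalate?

2 MnO4^- + 5 C2O4^2- + 16 H^+ → 2 Mn^2+ + 10 CO2 + 8 H2O
n(KMnO4) per titration = 0.0266 × 0.0595 = 1.58 × 10^-3 mol
From the 5:2 ratio, n(Na2C2O4) in each aliquot = 5/2 × 1.58 × 10^-3 = 3.96 × 10^-3 mol
n(Na2C2O4) in the whole flask = 3.96 × 10^-3 × 250.0/20.0 = 0.0495 mol
mass of Na2C2O4 = 0.0495 × 134.00 = 6.63 g
% Na2C2O4 = 6.63 / 8.63 × 100 = 76.8 %

76.8 %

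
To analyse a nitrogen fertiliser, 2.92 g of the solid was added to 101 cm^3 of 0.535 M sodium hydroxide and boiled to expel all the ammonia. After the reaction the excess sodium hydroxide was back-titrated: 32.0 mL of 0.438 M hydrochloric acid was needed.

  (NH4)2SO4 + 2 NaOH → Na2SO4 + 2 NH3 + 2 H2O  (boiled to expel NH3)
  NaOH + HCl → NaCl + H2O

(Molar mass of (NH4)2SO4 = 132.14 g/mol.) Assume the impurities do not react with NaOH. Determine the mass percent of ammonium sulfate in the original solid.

n(NaOH) added = 0.101 × 0.535 = 0.0540 mol
n(HCl) used in back-titration = 0.0320 × 0.438 = 0.0140 mol
n(NaOH) left over = 0.0140 mol (1:1 ratio)
n(NaOH) consumed by analyte = 0.0540 − 0.0140 = 0.0400 mol
From the 1:2 ratio, n((NH4)2SO4) = 1/2 × 0.0400 = 0.0200 mol
mass of (NH4)2SO4 = 0.0200 × 132.14 = 2.64 g
% (NH4)2SO4 = 2.64 / 2.92 × 100 = 90.5 %

90.5 %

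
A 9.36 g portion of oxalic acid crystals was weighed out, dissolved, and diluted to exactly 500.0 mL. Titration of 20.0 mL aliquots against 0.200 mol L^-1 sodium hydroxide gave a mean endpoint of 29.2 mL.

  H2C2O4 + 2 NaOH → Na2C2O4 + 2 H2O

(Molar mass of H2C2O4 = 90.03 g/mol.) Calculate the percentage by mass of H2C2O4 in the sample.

70.2 %

n(NaOH) per titration = 0.0292 × 0.200 = 5.84 × 10^-3 mol
From the 1:2 ratio, n(H2C2O4) in each aliquot = 1/2 × 5.84 × 10^-3 = 2.92 × 10^-3 mol
n(H2C2O4) in the whole flask = 2.92 × 10^-3 × 500.0/20.0 = 0.0730 mol
mass of H2C2O4 = 0.0730 × 90.03 = 6.57 g
% H2C2O4 = 6.57 / 9.36 × 100 = 70.2 %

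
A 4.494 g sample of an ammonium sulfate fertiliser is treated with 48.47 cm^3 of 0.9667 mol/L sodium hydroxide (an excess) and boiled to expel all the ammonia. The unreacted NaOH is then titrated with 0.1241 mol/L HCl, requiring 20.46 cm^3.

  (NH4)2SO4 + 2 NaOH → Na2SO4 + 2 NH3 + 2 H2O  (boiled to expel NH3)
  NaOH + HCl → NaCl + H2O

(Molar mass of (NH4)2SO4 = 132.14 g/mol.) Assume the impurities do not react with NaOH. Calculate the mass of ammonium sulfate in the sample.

2.928 g

n(NaOH) added = 0.04847 × 0.9667 = 0.04686 mol
n(HCl) used in back-titration = 0.02046 × 0.1241 = 2.539 × 10^-3 mol
n(NaOH) left over = 2.539 × 10^-3 mol (1:1 ratio)
n(NaOH) consumed by analyte = 0.04686 − 2.539 × 10^-3 = 0.04432 mol
From the 1:2 ratio, n((NH4)2SO4) = 1/2 × 0.04432 = 0.02216 mol
mass of (NH4)2SO4 = 0.02216 × 132.14 = 2.928 g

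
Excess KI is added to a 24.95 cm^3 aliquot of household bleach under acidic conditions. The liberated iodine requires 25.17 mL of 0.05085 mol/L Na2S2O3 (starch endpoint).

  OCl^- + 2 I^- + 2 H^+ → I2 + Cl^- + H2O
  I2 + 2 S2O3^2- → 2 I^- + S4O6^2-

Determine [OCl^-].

n(S2O3^2-) = 0.02517 × 0.05085 = 1.280 × 10^-3 mol
n(I2) = n(S2O3^2-)/2 = 6.399 × 10^-4 mol
n(OCl^-) in the aliquot = 6.399 × 10^-4 mol (1:1 ratio)
[OCl^-] = 6.399 × 10^-4 / 0.02495 = 0.02565 mol/L

0.02565 mol/L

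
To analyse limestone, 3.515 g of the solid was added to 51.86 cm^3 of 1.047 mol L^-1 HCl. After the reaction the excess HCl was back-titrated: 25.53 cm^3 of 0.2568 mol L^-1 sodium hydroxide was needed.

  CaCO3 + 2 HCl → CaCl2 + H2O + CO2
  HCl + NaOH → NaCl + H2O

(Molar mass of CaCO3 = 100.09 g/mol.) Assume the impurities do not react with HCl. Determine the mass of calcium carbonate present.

n(HCl) added = 0.05186 × 1.047 = 0.05430 mol
n(NaOH) used in back-titration = 0.02553 × 0.2568 = 6.556 × 10^-3 mol
n(HCl) left over = 6.556 × 10^-3 mol (1:1 ratio)
n(HCl) consumed by analyte = 0.05430 − 6.556 × 10^-3 = 0.04774 mol
From the 1:2 ratio, n(CaCO3) = 1/2 × 0.04774 = 0.02387 mol
mass of CaCO3 = 0.02387 × 100.09 = 2.389 g

2.389 g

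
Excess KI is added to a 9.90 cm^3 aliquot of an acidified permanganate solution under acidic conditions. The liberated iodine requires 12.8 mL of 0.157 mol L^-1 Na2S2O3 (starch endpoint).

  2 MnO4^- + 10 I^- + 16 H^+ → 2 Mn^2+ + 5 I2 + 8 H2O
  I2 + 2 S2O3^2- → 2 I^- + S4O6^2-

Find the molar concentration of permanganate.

0.0406 mol/L

n(S2O3^2-) = 0.0128 × 0.157 = 2.01 × 10^-3 mol
n(I2) = n(S2O3^2-)/2 = 1.00 × 10^-3 mol
From the 2:5 ratio, n(MnO4^-) in the aliquot = 2/5 × 1.00 × 10^-3 = 4.02 × 10^-4 mol
[MnO4^-] = 4.02 × 10^-4 / 0.00990 = 0.0406 mol/L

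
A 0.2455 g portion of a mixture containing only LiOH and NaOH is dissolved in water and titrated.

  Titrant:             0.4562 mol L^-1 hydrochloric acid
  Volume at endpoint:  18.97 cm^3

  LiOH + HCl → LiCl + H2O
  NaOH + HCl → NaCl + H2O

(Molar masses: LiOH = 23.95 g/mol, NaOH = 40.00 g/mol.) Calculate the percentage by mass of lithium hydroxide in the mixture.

61.19 %

n(HCl) = 0.01897 × 0.4562 = 8.654 × 10^-3 mol
Let x = n(LiOH), y = n(NaOH).
Titrant: 1x + 1y = 8.654 × 10^-3;  mass: 23.95x + 40.00y = 0.2455
Solving, x = 6.272 × 10^-3 mol, y = 2.382 × 10^-3 mol
mass of LiOH = 6.272 × 10^-3 × 23.95 = 0.1502 g
% LiOH = 0.1502 / 0.2455 × 100 = 61.19 %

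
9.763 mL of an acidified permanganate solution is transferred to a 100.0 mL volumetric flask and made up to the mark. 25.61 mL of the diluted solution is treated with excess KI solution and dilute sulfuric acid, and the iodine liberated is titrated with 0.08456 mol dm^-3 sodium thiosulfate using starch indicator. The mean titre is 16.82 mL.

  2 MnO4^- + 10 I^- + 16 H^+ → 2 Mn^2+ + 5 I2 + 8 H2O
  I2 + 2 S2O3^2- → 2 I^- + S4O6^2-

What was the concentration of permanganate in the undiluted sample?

0.1138 mol/L

n(S2O3^2-) = 0.01682 × 0.08456 = 1.422 × 10^-3 mol
n(I2) = n(S2O3^2-)/2 = 7.111 × 10^-4 mol
From the 2:5 ratio, n(MnO4^-) in the aliquot = 2/5 × 7.111 × 10^-4 = 2.845 × 10^-4 mol
[MnO4^-]_dilute = 2.845 × 10^-4 / 0.02561 = 0.01111 mol/L
[MnO4^-]_original = 0.01111 × 100.0/9.763 = 0.1138 mol/L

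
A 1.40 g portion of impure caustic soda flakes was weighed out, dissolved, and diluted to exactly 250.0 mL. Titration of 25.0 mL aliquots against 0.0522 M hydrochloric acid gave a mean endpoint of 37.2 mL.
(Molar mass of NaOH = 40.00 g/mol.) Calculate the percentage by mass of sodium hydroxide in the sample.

55.5 %

NaOH + HCl → NaCl + H2O
n(HCl) per titration = 0.0372 × 0.0522 = 1.94 × 10^-3 mol
n(NaOH) in each aliquot = 1.94 × 10^-3 mol (1:1 ratio)
n(NaOH) in the whole flask = 1.94 × 10^-3 × 250.0/25.0 = 0.0194 mol
mass of NaOH = 0.0194 × 40.00 = 0.777 g
% NaOH = 0.777 / 1.40 × 100 = 55.5 %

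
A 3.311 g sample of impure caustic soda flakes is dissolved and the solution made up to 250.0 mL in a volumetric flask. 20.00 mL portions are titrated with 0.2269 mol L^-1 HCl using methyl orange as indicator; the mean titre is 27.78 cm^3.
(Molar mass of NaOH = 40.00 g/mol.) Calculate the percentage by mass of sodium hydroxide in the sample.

NaOH + HCl → NaCl + H2O
n(HCl) per titration = 0.02778 × 0.2269 = 6.303 × 10^-3 mol
n(NaOH) in each aliquot = 6.303 × 10^-3 mol (1:1 ratio)
n(NaOH) in the whole flask = 6.303 × 10^-3 × 250.0/20.00 = 0.07879 mol
mass of NaOH = 0.07879 × 40.00 = 3.152 g
% NaOH = 3.152 / 3.311 × 100 = 95.19 %

95.19 %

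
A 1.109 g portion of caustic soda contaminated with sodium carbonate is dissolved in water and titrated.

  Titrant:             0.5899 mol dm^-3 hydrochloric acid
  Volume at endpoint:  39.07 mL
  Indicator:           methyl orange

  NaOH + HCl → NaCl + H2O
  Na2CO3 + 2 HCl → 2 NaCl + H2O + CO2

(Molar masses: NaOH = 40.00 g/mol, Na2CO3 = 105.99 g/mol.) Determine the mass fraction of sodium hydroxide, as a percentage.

n(HCl) = 0.03907 × 0.5899 = 0.02305 mol
Let x = n(NaOH), y = n(Na2CO3).
Titrant: 1x + 2y = 0.02305;  mass: 40.00x + 105.99y = 1.109
Solving, x = 8.649 × 10^-3 mol, y = 7.199 × 10^-3 mol
mass of NaOH = 8.649 × 10^-3 × 40.00 = 0.3460 g
% NaOH = 0.3460 / 1.109 × 100 = 31.20 %

31.20 %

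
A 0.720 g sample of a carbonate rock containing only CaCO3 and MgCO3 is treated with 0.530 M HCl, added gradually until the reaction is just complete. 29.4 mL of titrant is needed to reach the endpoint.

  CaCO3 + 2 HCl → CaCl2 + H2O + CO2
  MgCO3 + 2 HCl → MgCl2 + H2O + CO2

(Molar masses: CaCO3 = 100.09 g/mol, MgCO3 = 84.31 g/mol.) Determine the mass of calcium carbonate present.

n(HCl) = 0.0294 × 0.530 = 0.0156 mol
Let x = n(CaCO3), y = n(MgCO3).
Titrant: 2x + 2y = 0.0156;  mass: 100.09x + 84.31y = 0.720
Solving, x = 4.00 × 10^-3 mol, y = 3.79 × 10^-3 mol
mass of CaCO3 = 4.00 × 10^-3 × 100.09 = 0.400 g

0.400 g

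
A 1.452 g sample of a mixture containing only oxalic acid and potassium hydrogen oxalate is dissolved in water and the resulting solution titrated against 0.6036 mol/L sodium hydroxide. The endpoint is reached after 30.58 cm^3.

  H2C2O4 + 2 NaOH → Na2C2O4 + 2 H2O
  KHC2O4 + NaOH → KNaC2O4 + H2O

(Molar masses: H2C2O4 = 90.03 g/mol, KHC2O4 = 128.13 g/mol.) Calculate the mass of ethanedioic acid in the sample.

n(NaOH) = 0.03058 × 0.6036 = 0.01846 mol
Let x = n(H2C2O4), y = n(KHC2O4).
Titrant: 2x + 1y = 0.01846;  mass: 90.03x + 128.13y = 1.452
Solving, x = 5.493 × 10^-3 mol, y = 7.473 × 10^-3 mol
mass of H2C2O4 = 5.493 × 10^-3 × 90.03 = 0.4945 g

0.4945 g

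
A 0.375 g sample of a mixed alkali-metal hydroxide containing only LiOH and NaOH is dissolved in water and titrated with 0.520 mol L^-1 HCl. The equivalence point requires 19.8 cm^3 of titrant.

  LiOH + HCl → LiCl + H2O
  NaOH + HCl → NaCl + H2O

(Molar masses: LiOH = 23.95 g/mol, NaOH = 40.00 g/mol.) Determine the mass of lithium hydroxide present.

n(HCl) = 0.0198 × 0.520 = 0.0103 mol
Let x = n(LiOH), y = n(NaOH).
Titrant: 1x + 1y = 0.0103;  mass: 23.95x + 40.00y = 0.375
Solving, x = 2.30 × 10^-3 mol, y = 8.00 × 10^-3 mol
mass of LiOH = 2.30 × 10^-3 × 23.95 = 0.0550 g

0.0550 g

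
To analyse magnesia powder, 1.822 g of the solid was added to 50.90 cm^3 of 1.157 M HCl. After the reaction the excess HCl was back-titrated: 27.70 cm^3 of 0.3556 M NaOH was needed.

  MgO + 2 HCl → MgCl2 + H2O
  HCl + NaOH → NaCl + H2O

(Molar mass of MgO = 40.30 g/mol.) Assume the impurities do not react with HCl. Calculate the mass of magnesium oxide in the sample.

0.9882 g

n(HCl) added = 0.05090 × 1.157 = 0.05889 mol
n(NaOH) used in back-titration = 0.02770 × 0.3556 = 9.850 × 10^-3 mol
n(HCl) left over = 9.850 × 10^-3 mol (1:1 ratio)
n(HCl) consumed by analyte = 0.05889 − 9.850 × 10^-3 = 0.04904 mol
From the 1:2 ratio, n(MgO) = 1/2 × 0.04904 = 0.02452 mol
mass of MgO = 0.02452 × 40.30 = 0.9882 g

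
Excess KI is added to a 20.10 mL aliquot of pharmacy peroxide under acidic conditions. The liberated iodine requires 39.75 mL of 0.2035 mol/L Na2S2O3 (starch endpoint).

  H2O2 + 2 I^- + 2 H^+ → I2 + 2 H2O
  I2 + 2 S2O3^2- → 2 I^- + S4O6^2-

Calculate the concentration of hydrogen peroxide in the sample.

0.2012 mol/L

n(S2O3^2-) = 0.03975 × 0.2035 = 8.089 × 10^-3 mol
n(I2) = n(S2O3^2-)/2 = 4.045 × 10^-3 mol
n(H2O2) in the aliquot = 4.045 × 10^-3 mol (1:1 ratio)
[H2O2] = 4.045 × 10^-3 / 0.02010 = 0.2012 mol/L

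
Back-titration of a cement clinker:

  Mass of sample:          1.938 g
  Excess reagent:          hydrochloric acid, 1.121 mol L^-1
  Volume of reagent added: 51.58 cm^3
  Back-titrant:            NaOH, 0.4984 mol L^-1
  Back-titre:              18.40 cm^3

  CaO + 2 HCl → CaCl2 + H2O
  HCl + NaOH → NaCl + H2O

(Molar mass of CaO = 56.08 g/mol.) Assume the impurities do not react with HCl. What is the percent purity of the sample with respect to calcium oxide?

n(HCl) added = 0.05158 × 1.121 = 0.05782 mol
n(NaOH) used in back-titration = 0.01840 × 0.4984 = 9.171 × 10^-3 mol
n(HCl) left over = 9.171 × 10^-3 mol (1:1 ratio)
n(HCl) consumed by analyte = 0.05782 − 9.171 × 10^-3 = 0.04865 mol
From the 1:2 ratio, n(CaO) = 1/2 × 0.04865 = 0.02433 mol
mass of CaO = 0.02433 × 56.08 = 1.364 g
% CaO = 1.364 / 1.938 × 100 = 70.39 %

70.39 %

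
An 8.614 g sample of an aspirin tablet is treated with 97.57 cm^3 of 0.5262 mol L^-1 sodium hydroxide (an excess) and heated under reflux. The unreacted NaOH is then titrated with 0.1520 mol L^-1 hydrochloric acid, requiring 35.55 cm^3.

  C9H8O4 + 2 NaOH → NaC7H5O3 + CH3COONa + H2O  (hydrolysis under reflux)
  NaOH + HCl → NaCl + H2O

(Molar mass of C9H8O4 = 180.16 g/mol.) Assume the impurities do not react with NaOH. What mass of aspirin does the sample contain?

n(NaOH) added = 0.09757 × 0.5262 = 0.05134 mol
n(HCl) used in back-titration = 0.03555 × 0.1520 = 5.404 × 10^-3 mol
n(NaOH) left over = 5.404 × 10^-3 mol (1:1 ratio)
n(NaOH) consumed by analyte = 0.05134 − 5.404 × 10^-3 = 0.04594 mol
From the 1:2 ratio, n(C9H8O4) = 1/2 × 0.04594 = 0.02297 mol
mass of C9H8O4 = 0.02297 × 180.16 = 4.138 g

4.138 g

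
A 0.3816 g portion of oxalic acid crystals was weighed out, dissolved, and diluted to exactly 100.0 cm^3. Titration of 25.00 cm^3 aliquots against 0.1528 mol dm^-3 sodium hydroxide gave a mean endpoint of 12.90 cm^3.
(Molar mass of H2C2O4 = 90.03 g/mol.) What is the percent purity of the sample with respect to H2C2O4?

H2C2O4 + 2 NaOH → Na2C2O4 + 2 H2O
n(NaOH) per titration = 0.01290 × 0.1528 = 1.971 × 10^-3 mol
From the 1:2 ratio, n(H2C2O4) in each aliquot = 1/2 × 1.971 × 10^-3 = 9.856 × 10^-4 mol
n(H2C2O4) in the whole flask = 9.856 × 10^-4 × 100.0/25.00 = 3.942 × 10^-3 mol
mass of H2C2O4 = 3.942 × 10^-3 × 90.03 = 0.3549 g
% H2C2O4 = 0.3549 / 0.3816 × 100 = 93.01 %

93.01 %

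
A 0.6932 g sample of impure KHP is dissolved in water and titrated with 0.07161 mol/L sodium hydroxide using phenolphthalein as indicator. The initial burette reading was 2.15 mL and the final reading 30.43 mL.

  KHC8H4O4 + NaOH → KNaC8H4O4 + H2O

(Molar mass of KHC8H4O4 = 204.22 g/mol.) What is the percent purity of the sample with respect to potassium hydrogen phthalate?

59.66 %

n(NaOH) = 0.02828 L × 0.07161 mol/L = 2.025 × 10^-3 mol
n(KHC8H4O4) = 2.025 × 10^-3 mol (1:1 ratio)
mass of KHC8H4O4 = 2.025 × 10^-3 × 204.22 g/mol = 0.4136 g
% KHC8H4O4 = 0.4136 / 0.6932 × 100 = 59.66 %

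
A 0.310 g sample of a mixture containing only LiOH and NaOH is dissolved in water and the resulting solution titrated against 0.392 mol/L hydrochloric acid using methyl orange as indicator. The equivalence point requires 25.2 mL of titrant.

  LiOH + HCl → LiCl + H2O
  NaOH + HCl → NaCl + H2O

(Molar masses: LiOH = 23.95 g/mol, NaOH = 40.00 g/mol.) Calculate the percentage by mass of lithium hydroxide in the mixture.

41.0 %

n(HCl) = 0.0252 × 0.392 = 9.88 × 10^-3 mol
Let x = n(LiOH), y = n(NaOH).
Titrant: 1x + 1y = 9.88 × 10^-3;  mass: 23.95x + 40.00y = 0.310
Solving, x = 5.30 × 10^-3 mol, y = 4.57 × 10^-3 mol
mass of LiOH = 5.30 × 10^-3 × 23.95 = 0.127 g
% LiOH = 0.127 / 0.310 × 100 = 41.0 %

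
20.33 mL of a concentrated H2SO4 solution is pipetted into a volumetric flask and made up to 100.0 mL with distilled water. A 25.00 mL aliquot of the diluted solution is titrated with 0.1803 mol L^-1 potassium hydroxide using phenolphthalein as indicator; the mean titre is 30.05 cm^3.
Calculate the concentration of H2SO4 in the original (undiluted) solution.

H2SO4 + 2 KOH → K2SO4 + 2 H2O
n(KOH) = 0.03005 × 0.1803 = 5.418 × 10^-3 mol
From the 1:2 ratio, n(H2SO4) in the aliquot = 1/2 × 5.418 × 10^-3 = 2.709 × 10^-3 mol
[H2SO4]_dilute = 2.709 × 10^-3 / 0.02500 = 0.1084 mol/L
Dilution factor = 100.0 / 20.33 = 4.919
[H2SO4]_stock = 0.1084 × 4.919 = 0.5330 mol/L

0.5330 mol/L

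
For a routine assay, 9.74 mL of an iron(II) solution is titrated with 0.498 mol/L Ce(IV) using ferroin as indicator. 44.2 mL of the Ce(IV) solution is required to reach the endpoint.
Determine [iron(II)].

Ce^4+ + Fe^2+ → Ce^3+ + Fe^3+
n(Ce4+) = 0.0442 L × 0.498 mol/L = 0.0220 mol
n(Fe2+) = 0.0220 mol (1:1 mole ratio)
[Fe2+] = 0.0220 mol / 0.00974 L = 2.26 mol/L

2.26 mol/L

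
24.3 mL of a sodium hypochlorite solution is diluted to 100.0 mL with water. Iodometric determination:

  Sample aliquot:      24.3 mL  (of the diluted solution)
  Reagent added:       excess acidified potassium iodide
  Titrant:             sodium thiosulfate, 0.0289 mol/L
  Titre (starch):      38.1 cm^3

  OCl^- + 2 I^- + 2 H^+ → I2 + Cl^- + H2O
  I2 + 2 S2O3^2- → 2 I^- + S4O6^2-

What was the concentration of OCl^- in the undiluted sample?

0.0932 mol/L

n(S2O3^2-) = 0.0381 × 0.0289 = 1.10 × 10^-3 mol
n(I2) = n(S2O3^2-)/2 = 5.51 × 10^-4 mol
n(OCl^-) in the aliquot = 5.51 × 10^-4 mol (1:1 ratio)
[OCl^-]_dilute = 5.51 × 10^-4 / 0.0243 = 0.0227 mol/L
[OCl^-]_original = 0.0227 × 100.0/24.3 = 0.0932 mol/L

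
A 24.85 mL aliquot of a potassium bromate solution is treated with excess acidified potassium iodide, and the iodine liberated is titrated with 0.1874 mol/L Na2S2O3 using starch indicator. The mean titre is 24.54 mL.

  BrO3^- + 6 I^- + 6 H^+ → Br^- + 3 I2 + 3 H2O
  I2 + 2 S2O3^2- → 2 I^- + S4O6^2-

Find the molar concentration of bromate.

n(S2O3^2-) = 0.02454 × 0.1874 = 4.599 × 10^-3 mol
n(I2) = n(S2O3^2-)/2 = 2.299 × 10^-3 mol
From the 1:3 ratio, n(BrO3^-) in the aliquot = 1/3 × 2.299 × 10^-3 = 7.665 × 10^-4 mol
[BrO3^-] = 7.665 × 10^-4 / 0.02485 = 0.03084 mol/L

0.03084 mol/L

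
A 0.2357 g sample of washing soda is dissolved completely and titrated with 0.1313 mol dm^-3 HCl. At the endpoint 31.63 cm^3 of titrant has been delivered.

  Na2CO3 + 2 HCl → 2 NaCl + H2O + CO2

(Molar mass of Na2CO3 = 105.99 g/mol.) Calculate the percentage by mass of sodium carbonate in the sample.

93.38 %

n(HCl) = 0.03163 L × 0.1313 mol/L = 4.153 × 10^-3 mol
From the 1:2 ratio, n(Na2CO3) = 1/2 × 4.153 × 10^-3 = 2.077 × 10^-3 mol
mass of Na2CO3 = 2.077 × 10^-3 × 105.99 g/mol = 0.2201 g
% Na2CO3 = 0.2201 / 0.2357 × 100 = 93.38 %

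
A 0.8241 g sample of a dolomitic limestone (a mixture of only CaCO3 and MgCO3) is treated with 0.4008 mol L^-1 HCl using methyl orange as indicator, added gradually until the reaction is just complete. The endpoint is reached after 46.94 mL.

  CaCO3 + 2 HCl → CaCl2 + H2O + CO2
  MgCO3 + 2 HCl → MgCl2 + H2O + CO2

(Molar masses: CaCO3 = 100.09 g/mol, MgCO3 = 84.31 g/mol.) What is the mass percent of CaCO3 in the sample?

23.87 %

n(HCl) = 0.04694 × 0.4008 = 0.01881 mol
Let x = n(CaCO3), y = n(MgCO3).
Titrant: 2x + 2y = 0.01881;  mass: 100.09x + 84.31y = 0.8241
Solving, x = 1.965 × 10^-3 mol, y = 7.441 × 10^-3 mol
mass of CaCO3 = 1.965 × 10^-3 × 100.09 = 0.1967 g
% CaCO3 = 0.1967 / 0.8241 × 100 = 23.87 %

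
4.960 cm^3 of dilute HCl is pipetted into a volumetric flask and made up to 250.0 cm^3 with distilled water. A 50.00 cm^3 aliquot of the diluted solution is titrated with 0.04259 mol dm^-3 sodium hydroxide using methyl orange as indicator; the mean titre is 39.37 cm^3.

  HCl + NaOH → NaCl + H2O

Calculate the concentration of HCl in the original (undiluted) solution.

1.690 mol/L

n(NaOH) = 0.03937 × 0.04259 = 1.677 × 10^-3 mol
n(HCl) in the aliquot = 1.677 × 10^-3 mol (1:1 ratio)
[HCl]_dilute = 1.677 × 10^-3 / 0.05000 = 0.03354 mol/L
Dilution factor = 250.0 / 4.960 = 50.40
[HCl]_stock = 0.03354 × 50.40 = 1.690 mol/L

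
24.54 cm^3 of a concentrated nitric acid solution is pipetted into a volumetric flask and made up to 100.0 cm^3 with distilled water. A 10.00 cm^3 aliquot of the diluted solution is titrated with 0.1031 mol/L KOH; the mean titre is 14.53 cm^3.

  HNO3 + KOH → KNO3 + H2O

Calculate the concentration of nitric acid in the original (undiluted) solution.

0.6104 mol/L

n(KOH) = 0.01453 × 0.1031 = 1.498 × 10^-3 mol
n(HNO3) in the aliquot = 1.498 × 10^-3 mol (1:1 ratio)
[HNO3]_dilute = 1.498 × 10^-3 / 0.01000 = 0.1498 mol/L
Dilution factor = 100.0 / 24.54 = 4.075
[HNO3]_stock = 0.1498 × 4.075 = 0.6104 mol/L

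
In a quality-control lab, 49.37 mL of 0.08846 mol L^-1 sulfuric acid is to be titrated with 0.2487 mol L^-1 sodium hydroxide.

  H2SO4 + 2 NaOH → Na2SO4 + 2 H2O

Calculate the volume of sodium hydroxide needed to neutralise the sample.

35.12 mL

n(H2SO4) = 0.04937 L × 0.08846 mol/L = 4.367 × 10^-3 mol
From the 2:1 stoichiometry, n(NaOH) = 2/1 × 4.367 × 10^-3 = 8.735 × 10^-3 mol
V(NaOH) = 8.735 × 10^-3 mol / 0.2487 mol/L = 0.03512 L = 35.12 mL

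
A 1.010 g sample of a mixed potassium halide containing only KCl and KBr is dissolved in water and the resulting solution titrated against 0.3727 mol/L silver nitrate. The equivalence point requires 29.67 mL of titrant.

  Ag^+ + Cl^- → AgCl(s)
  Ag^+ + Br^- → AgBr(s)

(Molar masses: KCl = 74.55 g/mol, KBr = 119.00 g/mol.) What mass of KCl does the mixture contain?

n(AgNO3) = 0.02967 × 0.3727 = 0.01106 mol
Let x = n(KCl), y = n(KBr).
Titrant: 1x + 1y = 0.01106;  mass: 74.55x + 119.00y = 1.010
Solving, x = 6.882 × 10^-3 mol, y = 4.176 × 10^-3 mol
mass of KCl = 6.882 × 10^-3 × 74.55 = 0.5131 g

0.5131 g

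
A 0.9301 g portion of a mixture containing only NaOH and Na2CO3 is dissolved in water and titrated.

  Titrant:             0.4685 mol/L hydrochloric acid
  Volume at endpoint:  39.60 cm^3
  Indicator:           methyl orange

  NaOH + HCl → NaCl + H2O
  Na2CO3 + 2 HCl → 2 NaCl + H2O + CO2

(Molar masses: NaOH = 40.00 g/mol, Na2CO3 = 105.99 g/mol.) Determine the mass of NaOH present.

0.1634 g

n(HCl) = 0.03960 × 0.4685 = 0.01855 mol
Let x = n(NaOH), y = n(Na2CO3).
Titrant: 1x + 2y = 0.01855;  mass: 40.00x + 105.99y = 0.9301
Solving, x = 4.086 × 10^-3 mol, y = 7.233 × 10^-3 mol
mass of NaOH = 4.086 × 10^-3 × 40.00 = 0.1634 g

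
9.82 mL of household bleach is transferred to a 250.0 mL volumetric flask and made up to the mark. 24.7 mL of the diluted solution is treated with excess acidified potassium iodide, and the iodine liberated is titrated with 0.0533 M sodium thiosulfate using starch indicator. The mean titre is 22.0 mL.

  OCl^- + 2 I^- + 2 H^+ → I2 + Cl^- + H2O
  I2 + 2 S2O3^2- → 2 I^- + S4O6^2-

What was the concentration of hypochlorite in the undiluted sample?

0.604 M

n(S2O3^2-) = 0.0220 × 0.0533 = 1.17 × 10^-3 mol
n(I2) = n(S2O3^2-)/2 = 5.86 × 10^-4 mol
n(OCl^-) in the aliquot = 5.86 × 10^-4 mol (1:1 ratio)
[OCl^-]_dilute = 5.86 × 10^-4 / 0.0247 = 0.0237 mol/L
[OCl^-]_original = 0.0237 × 250.0/9.82 = 0.604 mol/L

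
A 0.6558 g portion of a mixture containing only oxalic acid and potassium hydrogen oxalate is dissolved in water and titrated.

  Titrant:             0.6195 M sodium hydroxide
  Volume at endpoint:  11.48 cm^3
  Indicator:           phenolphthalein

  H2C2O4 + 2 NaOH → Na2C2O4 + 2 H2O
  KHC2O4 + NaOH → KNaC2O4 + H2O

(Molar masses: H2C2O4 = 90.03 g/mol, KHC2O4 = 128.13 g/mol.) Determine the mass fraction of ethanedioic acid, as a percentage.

21.10 %

n(NaOH) = 0.01148 × 0.6195 = 7.112 × 10^-3 mol
Let x = n(H2C2O4), y = n(KHC2O4).
Titrant: 2x + 1y = 7.112 × 10^-3;  mass: 90.03x + 128.13y = 0.6558
Solving, x = 1.537 × 10^-3 mol, y = 4.038 × 10^-3 mol
mass of H2C2O4 = 1.537 × 10^-3 × 90.03 = 0.1383 g
% H2C2O4 = 0.1383 / 0.6558 × 100 = 21.10 %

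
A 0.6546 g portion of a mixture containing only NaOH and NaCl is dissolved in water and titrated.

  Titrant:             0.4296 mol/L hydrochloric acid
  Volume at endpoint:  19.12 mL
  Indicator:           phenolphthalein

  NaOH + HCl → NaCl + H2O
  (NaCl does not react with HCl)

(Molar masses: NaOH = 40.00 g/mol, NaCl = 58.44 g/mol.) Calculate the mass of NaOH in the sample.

n(HCl) = 0.01912 × 0.4296 = 8.214 × 10^-3 mol
Let x = n(NaOH), y = n(NaCl).
Titrant: 1x = 8.214 × 10^-3;  mass: 40.00x + 58.44y = 0.6546
Solving, x = 8.214 × 10^-3 mol, y = 5.579 × 10^-3 mol
mass of NaOH = 8.214 × 10^-3 × 40.00 = 0.3286 g

0.3286 g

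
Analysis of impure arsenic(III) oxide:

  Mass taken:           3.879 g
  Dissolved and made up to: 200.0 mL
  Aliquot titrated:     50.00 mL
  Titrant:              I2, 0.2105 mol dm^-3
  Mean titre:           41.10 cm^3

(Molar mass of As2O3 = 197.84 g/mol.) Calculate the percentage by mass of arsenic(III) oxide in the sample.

As2O3 + 2 I2 + 2 H2O → As2O5 + 4 HI
n(I2) per titration = 0.04110 × 0.2105 = 8.652 × 10^-3 mol
From the 1:2 ratio, n(As2O3) in each aliquot = 1/2 × 8.652 × 10^-3 = 4.326 × 10^-3 mol
n(As2O3) in the whole flask = 4.326 × 10^-3 × 200.0/50.00 = 0.01730 mol
mass of As2O3 = 0.01730 × 197.84 = 3.423 g
% As2O3 = 3.423 / 3.879 × 100 = 88.25 %

88.25 %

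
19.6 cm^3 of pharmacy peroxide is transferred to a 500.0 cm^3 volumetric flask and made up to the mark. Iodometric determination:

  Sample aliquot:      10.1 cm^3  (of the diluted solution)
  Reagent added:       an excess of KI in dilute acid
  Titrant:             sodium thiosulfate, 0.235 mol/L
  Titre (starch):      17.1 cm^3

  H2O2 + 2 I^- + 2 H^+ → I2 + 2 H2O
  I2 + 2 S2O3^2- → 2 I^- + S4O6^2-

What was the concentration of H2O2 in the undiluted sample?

5.07 mol/L

n(S2O3^2-) = 0.0171 × 0.235 = 4.02 × 10^-3 mol
n(I2) = n(S2O3^2-)/2 = 2.01 × 10^-3 mol
n(H2O2) in the aliquot = 2.01 × 10^-3 mol (1:1 ratio)
[H2O2]_dilute = 2.01 × 10^-3 / 0.0101 = 0.199 mol/L
[H2O2]_original = 0.199 × 500.0/19.6 = 5.07 mol/L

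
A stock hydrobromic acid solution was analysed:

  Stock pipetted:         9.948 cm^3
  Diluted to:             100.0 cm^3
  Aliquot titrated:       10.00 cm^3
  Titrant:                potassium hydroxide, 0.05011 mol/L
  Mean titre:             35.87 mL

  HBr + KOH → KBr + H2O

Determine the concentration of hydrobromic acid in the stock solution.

1.807 mol/L

n(KOH) = 0.03587 × 0.05011 = 1.797 × 10^-3 mol
n(HBr) in the aliquot = 1.797 × 10^-3 mol (1:1 ratio)
[HBr]_dilute = 1.797 × 10^-3 / 0.01000 = 0.1797 mol/L
Dilution factor = 100.0 / 9.948 = 10.05
[HBr]_stock = 0.1797 × 10.05 = 1.807 mol/L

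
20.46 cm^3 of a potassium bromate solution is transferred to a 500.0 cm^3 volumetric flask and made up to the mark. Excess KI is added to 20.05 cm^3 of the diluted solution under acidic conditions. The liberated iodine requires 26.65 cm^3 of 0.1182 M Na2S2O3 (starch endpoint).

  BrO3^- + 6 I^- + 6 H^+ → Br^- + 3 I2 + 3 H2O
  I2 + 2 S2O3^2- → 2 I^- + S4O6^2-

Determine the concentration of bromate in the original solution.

0.6399 M

n(S2O3^2-) = 0.02665 × 0.1182 = 3.150 × 10^-3 mol
n(I2) = n(S2O3^2-)/2 = 1.575 × 10^-3 mol
From the 1:3 ratio, n(BrO3^-) in the aliquot = 1/3 × 1.575 × 10^-3 = 5.250 × 10^-4 mol
[BrO3^-]_dilute = 5.250 × 10^-4 / 0.02005 = 0.02618 mol/L
[BrO3^-]_original = 0.02618 × 500.0/20.46 = 0.6399 mol/L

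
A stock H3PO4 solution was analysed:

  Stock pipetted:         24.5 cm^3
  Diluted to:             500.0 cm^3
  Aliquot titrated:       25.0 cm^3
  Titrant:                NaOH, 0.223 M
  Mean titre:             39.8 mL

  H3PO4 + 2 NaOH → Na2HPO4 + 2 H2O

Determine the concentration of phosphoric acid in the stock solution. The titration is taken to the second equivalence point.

3.62 M

n(NaOH) = 0.0398 × 0.223 = 8.88 × 10^-3 mol
From the 1:2 ratio, n(H3PO4) in the aliquot = 1/2 × 8.88 × 10^-3 = 4.44 × 10^-3 mol
[H3PO4]_dilute = 4.44 × 10^-3 / 0.0250 = 0.178 mol/L
Dilution factor = 500.0 / 24.5 = 20.41
[H3PO4]_stock = 0.178 × 20.41 = 3.62 mol/L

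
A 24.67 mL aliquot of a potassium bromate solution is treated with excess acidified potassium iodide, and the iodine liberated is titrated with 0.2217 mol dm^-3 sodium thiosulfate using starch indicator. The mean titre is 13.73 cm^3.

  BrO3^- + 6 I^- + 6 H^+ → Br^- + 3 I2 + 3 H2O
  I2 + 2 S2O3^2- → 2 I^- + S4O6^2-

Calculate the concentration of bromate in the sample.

0.02056 mol/L

n(S2O3^2-) = 0.01373 × 0.2217 = 3.044 × 10^-3 mol
n(I2) = n(S2O3^2-)/2 = 1.522 × 10^-3 mol
From the 1:3 ratio, n(BrO3^-) in the aliquot = 1/3 × 1.522 × 10^-3 = 5.073 × 10^-4 mol
[BrO3^-] = 5.073 × 10^-4 / 0.02467 = 0.02056 mol/L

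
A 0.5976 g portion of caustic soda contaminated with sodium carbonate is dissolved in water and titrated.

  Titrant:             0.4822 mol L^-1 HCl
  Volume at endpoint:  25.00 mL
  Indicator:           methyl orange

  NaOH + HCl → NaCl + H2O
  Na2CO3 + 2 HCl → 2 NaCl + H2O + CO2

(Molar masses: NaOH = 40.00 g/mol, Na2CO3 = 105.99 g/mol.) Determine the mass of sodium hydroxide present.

n(HCl) = 0.02500 × 0.4822 = 0.01205 mol
Let x = n(NaOH), y = n(Na2CO3).
Titrant: 1x + 2y = 0.01205;  mass: 40.00x + 105.99y = 0.5976
Solving, x = 3.175 × 10^-3 mol, y = 4.440 × 10^-3 mol
mass of NaOH = 3.175 × 10^-3 × 40.00 = 0.1270 g

0.1270 g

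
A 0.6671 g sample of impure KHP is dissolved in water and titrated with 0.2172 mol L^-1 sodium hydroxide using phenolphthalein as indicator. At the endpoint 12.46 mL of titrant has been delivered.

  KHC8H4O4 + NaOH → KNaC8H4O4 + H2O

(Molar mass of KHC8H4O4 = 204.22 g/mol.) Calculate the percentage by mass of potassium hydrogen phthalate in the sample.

n(NaOH) = 0.01246 L × 0.2172 mol/L = 2.706 × 10^-3 mol
n(KHC8H4O4) = 2.706 × 10^-3 mol (1:1 ratio)
mass of KHC8H4O4 = 2.706 × 10^-3 × 204.22 g/mol = 0.5527 g
% KHC8H4O4 = 0.5527 / 0.6671 × 100 = 82.85 %

82.85 %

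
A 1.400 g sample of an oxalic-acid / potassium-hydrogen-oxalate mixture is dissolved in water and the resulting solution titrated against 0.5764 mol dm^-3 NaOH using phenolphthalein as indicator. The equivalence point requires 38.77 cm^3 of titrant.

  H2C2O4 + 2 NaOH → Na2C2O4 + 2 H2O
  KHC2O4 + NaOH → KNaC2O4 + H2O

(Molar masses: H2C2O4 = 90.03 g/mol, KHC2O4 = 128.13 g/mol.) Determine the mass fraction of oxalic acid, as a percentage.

56.61 %

n(NaOH) = 0.03877 × 0.5764 = 0.02235 mol
Let x = n(H2C2O4), y = n(KHC2O4).
Titrant: 2x + 1y = 0.02235;  mass: 90.03x + 128.13y = 1.400
Solving, x = 8.803 × 10^-3 mol, y = 4.741 × 10^-3 mol
mass of H2C2O4 = 8.803 × 10^-3 × 90.03 = 0.7925 g
% H2C2O4 = 0.7925 / 1.400 × 100 = 56.61 %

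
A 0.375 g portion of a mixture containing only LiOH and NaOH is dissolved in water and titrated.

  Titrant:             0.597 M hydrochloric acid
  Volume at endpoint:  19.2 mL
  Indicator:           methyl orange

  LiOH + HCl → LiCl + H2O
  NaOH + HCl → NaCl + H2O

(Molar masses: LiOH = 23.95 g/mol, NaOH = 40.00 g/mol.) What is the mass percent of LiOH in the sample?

n(HCl) = 0.0192 × 0.597 = 0.0115 mol
Let x = n(LiOH), y = n(NaOH).
Titrant: 1x + 1y = 0.0115;  mass: 23.95x + 40.00y = 0.375
Solving, x = 5.20 × 10^-3 mol, y = 6.26 × 10^-3 mol
mass of LiOH = 5.20 × 10^-3 × 23.95 = 0.125 g
% LiOH = 0.125 / 0.375 × 100 = 33.2 %

33.2 %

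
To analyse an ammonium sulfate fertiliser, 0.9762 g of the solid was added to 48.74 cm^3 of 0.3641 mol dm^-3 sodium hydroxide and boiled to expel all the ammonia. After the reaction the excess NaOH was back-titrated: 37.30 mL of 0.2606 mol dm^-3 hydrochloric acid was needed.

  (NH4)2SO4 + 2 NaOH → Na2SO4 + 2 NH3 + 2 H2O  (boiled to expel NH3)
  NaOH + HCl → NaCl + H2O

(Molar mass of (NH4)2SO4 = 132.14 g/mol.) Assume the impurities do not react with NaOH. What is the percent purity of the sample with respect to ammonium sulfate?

54.32 %

n(NaOH) added = 0.04874 × 0.3641 = 0.01775 mol
n(HCl) used in back-titration = 0.03730 × 0.2606 = 9.720 × 10^-3 mol
n(NaOH) left over = 9.720 × 10^-3 mol (1:1 ratio)
n(NaOH) consumed by analyte = 0.01775 − 9.720 × 10^-3 = 8.026 × 10^-3 mol
From the 1:2 ratio, n((NH4)2SO4) = 1/2 × 8.026 × 10^-3 = 4.013 × 10^-3 mol
mass of (NH4)2SO4 = 4.013 × 10^-3 × 132.14 = 0.5303 g
% (NH4)2SO4 = 0.5303 / 0.9762 × 100 = 54.32 %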